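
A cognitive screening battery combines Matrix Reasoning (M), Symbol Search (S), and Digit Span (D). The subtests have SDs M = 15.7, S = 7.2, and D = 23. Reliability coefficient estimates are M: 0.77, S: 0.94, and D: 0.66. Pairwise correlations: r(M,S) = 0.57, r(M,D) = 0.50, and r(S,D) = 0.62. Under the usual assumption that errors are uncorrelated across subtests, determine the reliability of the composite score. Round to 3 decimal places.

0.843

Var(M+S+D) = 15.7² + 7.2² + 23² + 2·[15.7·7.2·0.57 + 15.7·23·0.50 + 7.2·23·0.62] = 827.33 + 695.31 = 1522.64.
Under uncorrelated errors the observed covariances equal the true-score covariances, so only the own-variance terms attenuate.
True-score variance = [15.7²·0.77 + 7.2²·0.94 + 23²·0.66] + 695.31 = 587.667 + 695.31 = 1282.98.
Reliability = 1282.98 / 1522.64 = 0.843.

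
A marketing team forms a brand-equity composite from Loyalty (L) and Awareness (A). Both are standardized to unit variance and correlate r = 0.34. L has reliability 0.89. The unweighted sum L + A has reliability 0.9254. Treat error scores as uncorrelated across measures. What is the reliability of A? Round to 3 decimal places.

0.910

Var(L+A) = 2 + 2·0.34 = 2.680.
True-score variance = ρ_L + ρ_A + 2·0.34, so 0.9254 = (0.89 + ρ_A + 0.68) / 2.680.
ρ_A = 0.9254·2.680 − 0.89 − 0.68 = 0.910.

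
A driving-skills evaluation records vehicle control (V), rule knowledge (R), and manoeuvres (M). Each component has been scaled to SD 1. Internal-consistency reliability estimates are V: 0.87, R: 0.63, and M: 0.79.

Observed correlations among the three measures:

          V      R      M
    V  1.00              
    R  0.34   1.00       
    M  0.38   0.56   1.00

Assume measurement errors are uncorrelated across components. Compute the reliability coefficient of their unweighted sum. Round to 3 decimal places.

0.872

Var(V+R+M) = 3 + 2·[0.34 + 0.38 + 0.56] = 3 + 2.56 = 5.56.
Under uncorrelated errors the observed covariances equal the true-score covariances, so only the own-variance terms attenuate.
True-score variance = [0.87 + 0.63 + 0.79] + 2.56 = 2.29 + 2.56 = 4.85.
Reliability = 4.85 / 5.56 = 0.872.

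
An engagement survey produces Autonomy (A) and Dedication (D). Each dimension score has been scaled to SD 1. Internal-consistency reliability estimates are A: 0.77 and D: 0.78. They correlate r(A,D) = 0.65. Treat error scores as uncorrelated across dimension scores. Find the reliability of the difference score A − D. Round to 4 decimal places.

0.3571

Var(A−D) = 1 + 1 − 2·0.65 = 2 − 1.3 = 0.7.
Under uncorrelated errors the observed covariances equal the true-score covariances, so only the own-variance terms attenuate.
True-score variance = [0.77 + 0.78] − 1.3 = 1.55 − 1.3 = 0.25.
Reliability = 0.25 / 0.7 = 0.3571.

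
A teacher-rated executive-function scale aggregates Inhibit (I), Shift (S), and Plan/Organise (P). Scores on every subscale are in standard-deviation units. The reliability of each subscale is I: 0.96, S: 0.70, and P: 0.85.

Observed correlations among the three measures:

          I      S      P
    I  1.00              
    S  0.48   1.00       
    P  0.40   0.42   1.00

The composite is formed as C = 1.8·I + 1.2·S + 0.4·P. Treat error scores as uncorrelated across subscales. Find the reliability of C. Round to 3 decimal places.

Var(C) = 1.8² + 1.2² + 0.4² + 2·[2.16·0.48 + 0.72·0.40 + 0.48·0.42] = 4.84 + 3.0528 = 7.8928.
Under uncorrelated errors the observed covariances equal the true-score covariances, so only the own-variance terms attenuate.
True-score variance = [1.8²·0.96 + 1.2²·0.70 + 0.4²·0.85] + 3.0528 = 4.2544 + 3.0528 = 7.3072.
Reliability = 7.3072 / 7.8928 = 0.926.

0.926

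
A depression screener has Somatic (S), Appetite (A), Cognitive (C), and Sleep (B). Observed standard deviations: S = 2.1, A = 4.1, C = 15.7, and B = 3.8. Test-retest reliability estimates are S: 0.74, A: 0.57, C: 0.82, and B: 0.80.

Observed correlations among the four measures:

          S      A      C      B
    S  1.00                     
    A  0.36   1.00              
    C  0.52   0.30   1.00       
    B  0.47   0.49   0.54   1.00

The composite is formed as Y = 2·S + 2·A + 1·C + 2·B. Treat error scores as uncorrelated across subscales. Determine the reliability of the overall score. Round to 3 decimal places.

Var(Y) = 2²·2.1² + 2²·4.1² + 15.7² + 2²·3.8² + 2·[4·2.1·4.1·0.36 + 2·2.1·15.7·0.52 + 4·2.1·3.8·0.47 + 2·4.1·15.7·0.30 + 4·4.1·3.8·0.49 + 2·15.7·3.8·0.54] = 389.13 + 390.562 = 779.692.
Because errors are independent across components, Cov(Tᵢ,Tⱼ) = Cov(Xᵢ,Xⱼ); the off-diagonal part of the true-score variance is the same as above.
True-score variance = [2²·2.1²·0.74 + 2²·4.1²·0.57 + 15.7²·0.82 + 2²·3.8²·0.80] + 390.562 = 299.71 + 390.562 = 690.273.
Reliability = 690.273 / 779.692 = 0.885.

0.885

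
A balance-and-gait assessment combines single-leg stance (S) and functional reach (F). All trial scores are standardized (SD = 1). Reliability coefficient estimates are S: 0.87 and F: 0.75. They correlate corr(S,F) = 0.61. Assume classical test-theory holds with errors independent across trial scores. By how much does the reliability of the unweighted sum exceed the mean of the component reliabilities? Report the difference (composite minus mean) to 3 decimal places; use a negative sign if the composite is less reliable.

0.072

Var(sum) = 2 + 1.22 = 3.22; true-score variance = 1.62 + 1.22 = 2.84; composite reliability = 0.8820.
Mean component reliability = 0.8100.
Difference = 0.8820 − 0.8100 = 0.072.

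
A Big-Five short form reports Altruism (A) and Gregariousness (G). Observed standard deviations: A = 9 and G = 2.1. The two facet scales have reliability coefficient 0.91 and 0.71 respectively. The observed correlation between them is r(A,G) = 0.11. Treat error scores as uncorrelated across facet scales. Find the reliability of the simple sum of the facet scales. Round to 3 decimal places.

0.904

Var(A+G) = 9² + 2.1² + 2·[9·2.1·0.11] = 85.41 + 4.158 = 89.568.
With uncorrelated errors the cross-covariances are all true-score covariance, so they carry over unchanged; only the diagonal terms shrink to ρᵢσᵢ².
True-score variance = [9²·0.91 + 2.1²·0.71] + 4.158 = 76.8411 + 4.158 = 80.9991.
Reliability = 80.9991 / 89.568 = 0.904.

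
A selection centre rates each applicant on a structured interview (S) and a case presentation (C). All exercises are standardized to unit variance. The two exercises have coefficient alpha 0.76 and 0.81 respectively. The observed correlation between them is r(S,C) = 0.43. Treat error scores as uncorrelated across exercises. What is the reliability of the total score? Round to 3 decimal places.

Var(S+C) = 2 + 2·[0.43] = 2 + 0.86 = 2.86.
Because errors are independent across components, Cov(Tᵢ,Tⱼ) = Cov(Xᵢ,Xⱼ); the off-diagonal part of the true-score variance is the same as above.
True-score variance = [0.76 + 0.81] + 0.86 = 1.57 + 0.86 = 2.43.
Reliability = 2.43 / 2.86 = 0.850.

0.850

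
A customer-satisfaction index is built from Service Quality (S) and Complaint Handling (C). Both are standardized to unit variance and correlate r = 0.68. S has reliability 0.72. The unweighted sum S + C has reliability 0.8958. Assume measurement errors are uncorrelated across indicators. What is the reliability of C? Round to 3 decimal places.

Var(S+C) = 2 + 2·0.68 = 3.360.
True-score variance = ρ_S + ρ_C + 2·0.68, so 0.8958 = (0.72 + ρ_C + 1.36) / 3.360.
ρ_C = 0.8958·3.360 − 0.72 − 1.36 = 0.930.

0.930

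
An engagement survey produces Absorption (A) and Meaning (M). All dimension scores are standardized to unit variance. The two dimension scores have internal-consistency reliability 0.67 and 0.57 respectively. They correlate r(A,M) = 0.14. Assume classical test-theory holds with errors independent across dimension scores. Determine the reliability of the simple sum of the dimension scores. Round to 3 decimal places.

Var(A+M) = 2 + 2·[0.14] = 2 + 0.28 = 2.28.
Under uncorrelated errors the observed covariances equal the true-score covariances, so only the own-variance terms attenuate.
True-score variance = [0.67 + 0.57] + 0.28 = 1.24 + 0.28 = 1.52.
Reliability = 1.52 / 2.28 = 0.667.

0.667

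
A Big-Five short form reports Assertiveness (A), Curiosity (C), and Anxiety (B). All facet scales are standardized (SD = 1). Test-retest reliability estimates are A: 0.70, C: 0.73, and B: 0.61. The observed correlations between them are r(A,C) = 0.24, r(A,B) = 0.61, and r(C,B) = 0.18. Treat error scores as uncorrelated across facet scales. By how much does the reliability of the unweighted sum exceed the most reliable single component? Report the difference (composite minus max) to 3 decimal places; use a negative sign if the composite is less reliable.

Var(sum) = 3 + 2.06 = 5.06; true-score variance = 2.04 + 2.06 = 4.1; composite reliability = 0.8103.
Max component reliability = 0.7300.
Difference = 0.8103 − 0.7300 = 0.080.

0.080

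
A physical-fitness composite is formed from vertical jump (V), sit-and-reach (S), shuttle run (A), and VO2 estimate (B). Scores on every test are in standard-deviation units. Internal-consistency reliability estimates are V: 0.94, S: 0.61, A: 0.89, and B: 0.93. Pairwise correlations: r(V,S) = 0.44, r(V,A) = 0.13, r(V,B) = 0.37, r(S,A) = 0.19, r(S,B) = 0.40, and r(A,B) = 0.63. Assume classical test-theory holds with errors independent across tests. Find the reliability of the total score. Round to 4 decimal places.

0.9243

Var(V+S+A+B) = 4 + 2·[0.44 + 0.13 + 0.37 + 0.19 + 0.40 + 0.63] = 4 + 4.32 = 8.32.
Under uncorrelated errors the observed covariances equal the true-score covariances, so only the own-variance terms attenuate.
True-score variance = [0.94 + 0.61 + 0.89 + 0.93] + 4.32 = 3.37 + 4.32 = 7.69.
Reliability = 7.69 / 8.32 = 0.9243.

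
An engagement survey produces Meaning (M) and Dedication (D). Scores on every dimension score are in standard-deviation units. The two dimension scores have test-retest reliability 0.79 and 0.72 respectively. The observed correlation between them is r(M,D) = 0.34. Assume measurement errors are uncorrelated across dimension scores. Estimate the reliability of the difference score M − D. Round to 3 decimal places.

Var(M−D) = 1 + 1 − 2·0.34 = 2 − 0.68 = 1.32.
With uncorrelated errors the cross-covariances are all true-score covariance, so they carry over unchanged; only the diagonal terms shrink to ρᵢσᵢ².
True-score variance = [0.79 + 0.72] − 0.68 = 1.51 − 0.68 = 0.83.
Reliability = 0.83 / 1.32 = 0.629.

0.629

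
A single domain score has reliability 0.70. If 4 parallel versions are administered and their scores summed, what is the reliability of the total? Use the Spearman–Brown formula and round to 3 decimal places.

ρ_k = kρ / (1 + (k−1)ρ) = 4·0.70 / (1 + 3·0.70) = 2.800 / 3.100 = 0.903.

0.903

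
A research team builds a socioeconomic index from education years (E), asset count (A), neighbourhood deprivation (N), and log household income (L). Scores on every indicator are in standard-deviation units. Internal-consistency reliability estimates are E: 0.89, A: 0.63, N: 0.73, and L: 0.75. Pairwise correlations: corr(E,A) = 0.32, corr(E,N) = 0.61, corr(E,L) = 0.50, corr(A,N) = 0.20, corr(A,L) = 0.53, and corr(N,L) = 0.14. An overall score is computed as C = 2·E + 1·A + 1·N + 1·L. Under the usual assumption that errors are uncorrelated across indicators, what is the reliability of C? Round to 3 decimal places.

0.908

Var(C) = 2² + 1 + 1 + 1 + 2·[2·0.32 + 2·0.61 + 2·0.50 + 0.20 + 0.53 + 0.14] = 7 + 7.46 = 14.46.
Under uncorrelated errors the observed covariances equal the true-score covariances, so only the own-variance terms attenuate.
True-score variance = [2²·0.89 + 0.63 + 0.73 + 0.75] + 7.46 = 5.67 + 7.46 = 13.13.
Reliability = 13.13 / 14.46 = 0.908.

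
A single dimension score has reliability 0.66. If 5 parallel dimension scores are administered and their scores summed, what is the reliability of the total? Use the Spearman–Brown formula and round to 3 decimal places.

ρ_k = kρ / (1 + (k−1)ρ) = 5·0.66 / (1 + 4·0.66) = 3.300 / 3.640 = 0.907.

0.907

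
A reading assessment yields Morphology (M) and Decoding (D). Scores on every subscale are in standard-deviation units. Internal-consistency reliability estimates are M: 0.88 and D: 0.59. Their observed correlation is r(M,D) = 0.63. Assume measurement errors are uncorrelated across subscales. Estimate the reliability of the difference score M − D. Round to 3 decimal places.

Var(M−D) = 1 + 1 − 2·0.63 = 2 − 1.26 = 0.74.
Under uncorrelated errors the observed covariances equal the true-score covariances, so only the own-variance terms attenuate.
True-score variance = [0.88 + 0.59] − 1.26 = 1.47 − 1.26 = 0.21.
Reliability = 0.21 / 0.74 = 0.284.

0.284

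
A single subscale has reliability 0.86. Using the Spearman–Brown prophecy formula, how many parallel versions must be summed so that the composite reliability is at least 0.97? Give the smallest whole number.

6

k ≥ ρ*(1−ρ₁)/(ρ₁(1−ρ*)) = 0.97·0.14 / (0.86·0.03) = 5.264.
Smallest integer k = 6.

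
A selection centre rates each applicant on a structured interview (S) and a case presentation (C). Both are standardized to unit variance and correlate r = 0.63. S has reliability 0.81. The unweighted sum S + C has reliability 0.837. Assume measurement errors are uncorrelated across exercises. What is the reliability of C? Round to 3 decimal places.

0.659

Var(S+C) = 2 + 2·0.63 = 3.260.
True-score variance = ρ_S + ρ_C + 2·0.63, so 0.837 = (0.81 + ρ_C + 1.26) / 3.260.
ρ_C = 0.837·3.260 − 0.81 − 1.26 = 0.659.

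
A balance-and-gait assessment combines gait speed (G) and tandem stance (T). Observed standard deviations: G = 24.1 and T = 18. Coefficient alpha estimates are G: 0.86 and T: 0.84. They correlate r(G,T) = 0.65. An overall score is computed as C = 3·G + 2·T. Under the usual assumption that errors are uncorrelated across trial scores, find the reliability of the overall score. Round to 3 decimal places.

0.905

Var(C) = 3²·24.1² + 2²·18² + 2·[6·24.1·18·0.65] = 6523.29 + 3383.64 = 9906.93.
Because errors are independent across components, Cov(Tᵢ,Tⱼ) = Cov(Xᵢ,Xⱼ); the off-diagonal part of the true-score variance is the same as above.
True-score variance = [3²·24.1²·0.86 + 2²·18²·0.84] + 3383.64 = 5584.11 + 3383.64 = 8967.75.
Reliability = 8967.75 / 9906.93 = 0.905.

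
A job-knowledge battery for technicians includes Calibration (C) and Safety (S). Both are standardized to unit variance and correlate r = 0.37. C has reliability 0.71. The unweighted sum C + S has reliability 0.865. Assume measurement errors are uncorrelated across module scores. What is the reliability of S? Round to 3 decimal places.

0.920

Var(C+S) = 2 + 2·0.37 = 2.740.
True-score variance = ρ_C + ρ_S + 2·0.37, so 0.865 = (0.71 + ρ_S + 0.74) / 2.740.
ρ_S = 0.865·2.740 − 0.71 − 0.74 = 0.920.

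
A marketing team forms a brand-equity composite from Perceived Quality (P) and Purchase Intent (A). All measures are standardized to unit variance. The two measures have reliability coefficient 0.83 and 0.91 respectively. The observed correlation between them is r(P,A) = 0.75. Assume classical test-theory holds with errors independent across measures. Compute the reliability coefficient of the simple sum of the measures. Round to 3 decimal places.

Var(P+A) = 2 + 2·[0.75] = 2 + 1.5 = 3.5.
With uncorrelated errors the cross-covariances are all true-score covariance, so they carry over unchanged; only the diagonal terms shrink to ρᵢσᵢ².
True-score variance = [0.83 + 0.91] + 1.5 = 1.74 + 1.5 = 3.24.
Reliability = 3.24 / 3.5 = 0.926.

0.926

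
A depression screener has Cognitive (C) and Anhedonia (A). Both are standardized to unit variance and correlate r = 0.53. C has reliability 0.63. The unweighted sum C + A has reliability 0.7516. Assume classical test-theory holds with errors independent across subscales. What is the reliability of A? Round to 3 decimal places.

Var(C+A) = 2 + 2·0.53 = 3.060.
True-score variance = ρ_C + ρ_A + 2·0.53, so 0.7516 = (0.63 + ρ_A + 1.06) / 3.060.
ρ_A = 0.7516·3.060 − 0.63 − 1.06 = 0.610.

0.610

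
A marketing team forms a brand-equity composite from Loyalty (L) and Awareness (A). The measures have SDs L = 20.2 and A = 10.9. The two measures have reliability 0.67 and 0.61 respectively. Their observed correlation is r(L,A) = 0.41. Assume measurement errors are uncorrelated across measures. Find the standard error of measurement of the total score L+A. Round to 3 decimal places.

13.453

Var(total) = 526.85 + 180.548 = 707.398.
True-score variance = 345.861 + 180.548 = 526.409, so reliability = 0.7441.
Error variance = 707.398 − 526.409 = 180.989; SEM = √180.989 = 13.453.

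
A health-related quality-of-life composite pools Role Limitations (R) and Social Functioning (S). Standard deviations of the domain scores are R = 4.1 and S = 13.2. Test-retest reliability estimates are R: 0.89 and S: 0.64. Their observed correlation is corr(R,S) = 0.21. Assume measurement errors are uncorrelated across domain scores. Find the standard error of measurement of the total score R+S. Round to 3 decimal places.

8.036

Var(total) = 191.05 + 22.7304 = 213.78.
True-score variance = 126.474 + 22.7304 = 149.205, so reliability = 0.6979.
Error variance = 213.78 − 149.205 = 64.5755; SEM = √64.5755 = 8.036.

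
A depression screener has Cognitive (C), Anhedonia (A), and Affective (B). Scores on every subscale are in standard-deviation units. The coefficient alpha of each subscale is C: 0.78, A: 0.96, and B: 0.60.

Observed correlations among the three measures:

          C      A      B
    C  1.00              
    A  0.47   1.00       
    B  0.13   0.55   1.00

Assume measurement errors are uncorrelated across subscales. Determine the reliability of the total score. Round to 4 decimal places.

Var(C+A+B) = 3 + 2·[0.47 + 0.13 + 0.55] = 3 + 2.3 = 5.3.
With uncorrelated errors the cross-covariances are all true-score covariance, so they carry over unchanged; only the diagonal terms shrink to ρᵢσᵢ².
True-score variance = [0.78 + 0.96 + 0.60] + 2.3 = 2.34 + 2.3 = 4.64.
Reliability = 4.64 / 5.3 = 0.8755.

0.8755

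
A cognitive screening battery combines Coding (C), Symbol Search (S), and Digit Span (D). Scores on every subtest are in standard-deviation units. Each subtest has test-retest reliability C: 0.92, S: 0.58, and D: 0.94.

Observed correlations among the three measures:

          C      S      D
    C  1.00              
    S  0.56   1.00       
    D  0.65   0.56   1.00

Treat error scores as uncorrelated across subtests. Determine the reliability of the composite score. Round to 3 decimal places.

0.914

Var(C+S+D) = 3 + 2·[0.56 + 0.65 + 0.56] = 3 + 3.54 = 6.54.
With uncorrelated errors the cross-covariances are all true-score covariance, so they carry over unchanged; only the diagonal terms shrink to ρᵢσᵢ².
True-score variance = [0.92 + 0.58 + 0.94] + 3.54 = 2.44 + 3.54 = 5.98.
Reliability = 5.98 / 6.54 = 0.914.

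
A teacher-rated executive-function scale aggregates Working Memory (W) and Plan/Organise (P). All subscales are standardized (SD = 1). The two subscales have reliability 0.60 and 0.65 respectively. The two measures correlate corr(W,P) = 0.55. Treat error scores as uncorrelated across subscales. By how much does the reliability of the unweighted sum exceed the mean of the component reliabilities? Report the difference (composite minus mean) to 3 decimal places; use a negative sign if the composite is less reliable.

0.133

Var(sum) = 2 + 1.1 = 3.1; true-score variance = 1.25 + 1.1 = 2.35; composite reliability = 0.7581.
Mean component reliability = 0.6250.
Difference = 0.7581 − 0.6250 = 0.133.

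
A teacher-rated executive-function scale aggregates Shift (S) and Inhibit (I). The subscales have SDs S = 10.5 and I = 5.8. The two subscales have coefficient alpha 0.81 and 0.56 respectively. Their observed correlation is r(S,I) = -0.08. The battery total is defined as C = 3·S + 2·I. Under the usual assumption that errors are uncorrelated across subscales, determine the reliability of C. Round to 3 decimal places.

Var(C) = 3²·10.5² + 2²·5.8² + 2·[6·10.5·5.8·(-0.08)] = 1126.81 − 58.464 = 1068.35.
Because errors are independent across components, Cov(Tᵢ,Tⱼ) = Cov(Xᵢ,Xⱼ); the off-diagonal part of the true-score variance is the same as above.
True-score variance = [3²·10.5²·0.81 + 2²·5.8²·0.56] − 58.464 = 879.076 − 58.464 = 820.612.
Reliability = 820.612 / 1068.35 = 0.768.

0.768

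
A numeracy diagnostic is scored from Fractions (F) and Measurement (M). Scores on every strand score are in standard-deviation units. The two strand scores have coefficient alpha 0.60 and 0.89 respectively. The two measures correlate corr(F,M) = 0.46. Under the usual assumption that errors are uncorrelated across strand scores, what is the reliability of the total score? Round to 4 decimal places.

0.8253

Var(F+M) = 2 + 2·[0.46] = 2 + 0.92 = 2.92.
Under uncorrelated errors the observed covariances equal the true-score covariances, so only the own-variance terms attenuate.
True-score variance = [0.60 + 0.89] + 0.92 = 1.49 + 0.92 = 2.41.
Reliability = 2.41 / 2.92 = 0.8253.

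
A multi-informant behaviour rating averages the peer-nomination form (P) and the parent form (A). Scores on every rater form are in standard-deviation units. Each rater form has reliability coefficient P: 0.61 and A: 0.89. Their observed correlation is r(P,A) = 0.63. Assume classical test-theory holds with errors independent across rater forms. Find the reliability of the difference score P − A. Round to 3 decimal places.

0.324

Var(P−A) = 1 + 1 − 2·0.63 = 2 − 1.26 = 0.74.
Because errors are independent across components, Cov(Tᵢ,Tⱼ) = Cov(Xᵢ,Xⱼ); the off-diagonal part of the true-score variance is the same as above.
True-score variance = [0.61 + 0.89] − 1.26 = 1.5 − 1.26 = 0.24.
Reliability = 0.24 / 0.74 = 0.324.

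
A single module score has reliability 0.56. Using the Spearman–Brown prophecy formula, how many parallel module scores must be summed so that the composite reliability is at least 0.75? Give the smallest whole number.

k ≥ ρ*(1−ρ₁)/(ρ₁(1−ρ*)) = 0.75·0.44 / (0.56·0.25) = 2.357.
Smallest integer k = 3.

3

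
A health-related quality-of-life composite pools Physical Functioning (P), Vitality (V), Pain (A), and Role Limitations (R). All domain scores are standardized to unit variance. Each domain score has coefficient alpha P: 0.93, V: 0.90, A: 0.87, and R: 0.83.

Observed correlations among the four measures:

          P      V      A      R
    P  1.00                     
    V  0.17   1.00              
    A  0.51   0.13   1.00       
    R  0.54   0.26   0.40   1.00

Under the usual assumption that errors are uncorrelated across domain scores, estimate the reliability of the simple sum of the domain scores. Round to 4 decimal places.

0.9414

Var(P+V+A+R) = 4 + 2·[0.17 + 0.51 + 0.54 + 0.13 + 0.26 + 0.40] = 4 + 4.02 = 8.02.
With uncorrelated errors the cross-covariances are all true-score covariance, so they carry over unchanged; only the diagonal terms shrink to ρᵢσᵢ².
True-score variance = [0.93 + 0.90 + 0.87 + 0.83] + 4.02 = 3.53 + 4.02 = 7.55.
Reliability = 7.55 / 8.02 = 0.9414.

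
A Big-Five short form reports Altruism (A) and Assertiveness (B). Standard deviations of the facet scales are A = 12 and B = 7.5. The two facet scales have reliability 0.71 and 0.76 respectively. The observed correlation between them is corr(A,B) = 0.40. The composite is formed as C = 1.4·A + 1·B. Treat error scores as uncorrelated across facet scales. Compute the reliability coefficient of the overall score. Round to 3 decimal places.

0.783

Var(C) = 1.4²·12² + 7.5² + 2·[1.4·12·7.5·0.40] = 338.49 + 100.8 = 439.29.
Under uncorrelated errors the observed covariances equal the true-score covariances, so only the own-variance terms attenuate.
True-score variance = [1.4²·12²·0.71 + 7.5²·0.76] + 100.8 = 243.14 + 100.8 = 343.94.
Reliability = 343.94 / 439.29 = 0.783.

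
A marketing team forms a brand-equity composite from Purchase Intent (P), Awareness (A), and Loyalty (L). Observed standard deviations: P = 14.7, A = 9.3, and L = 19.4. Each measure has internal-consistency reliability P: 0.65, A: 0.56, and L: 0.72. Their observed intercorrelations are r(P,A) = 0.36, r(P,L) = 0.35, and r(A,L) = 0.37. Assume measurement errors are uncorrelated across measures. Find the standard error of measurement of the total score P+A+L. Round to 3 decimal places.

14.801

Var(total) = 678.94 + 431.568 = 1110.51.
True-score variance = 459.872 + 431.568 = 891.44, so reliability = 0.8027.
Error variance = 1110.51 − 891.44 = 219.068; SEM = √219.068 = 14.801.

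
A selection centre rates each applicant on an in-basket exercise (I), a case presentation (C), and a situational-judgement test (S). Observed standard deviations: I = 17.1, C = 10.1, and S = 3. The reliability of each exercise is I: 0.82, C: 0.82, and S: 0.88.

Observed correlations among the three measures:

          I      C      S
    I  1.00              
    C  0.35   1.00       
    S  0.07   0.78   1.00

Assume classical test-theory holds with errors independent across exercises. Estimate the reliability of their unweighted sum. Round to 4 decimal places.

Var(I+C+S) = 17.1² + 10.1² + 3² + 2·[17.1·10.1·0.35 + 17.1·3·0.07 + 10.1·3·0.78] = 403.42 + 175.347 = 578.767.
Because errors are independent across components, Cov(Tᵢ,Tⱼ) = Cov(Xᵢ,Xⱼ); the off-diagonal part of the true-score variance is the same as above.
True-score variance = [17.1²·0.82 + 10.1²·0.82 + 3²·0.88] + 175.347 = 331.344 + 175.347 = 506.691.
Reliability = 506.691 / 578.767 = 0.8755.

0.8755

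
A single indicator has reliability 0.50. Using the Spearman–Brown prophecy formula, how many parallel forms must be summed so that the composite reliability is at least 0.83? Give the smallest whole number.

k ≥ ρ*(1−ρ₁)/(ρ₁(1−ρ*)) = 0.83·0.50 / (0.50·0.17) = 4.882.
Smallest integer k = 5.

5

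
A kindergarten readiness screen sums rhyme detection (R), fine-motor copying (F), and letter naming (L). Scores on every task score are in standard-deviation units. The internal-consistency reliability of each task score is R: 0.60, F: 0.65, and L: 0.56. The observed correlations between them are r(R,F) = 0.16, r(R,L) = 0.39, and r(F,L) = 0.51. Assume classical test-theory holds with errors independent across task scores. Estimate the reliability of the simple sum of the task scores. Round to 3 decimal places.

Var(R+F+L) = 3 + 2·[0.16 + 0.39 + 0.51] = 3 + 2.12 = 5.12.
With uncorrelated errors the cross-covariances are all true-score covariance, so they carry over unchanged; only the diagonal terms shrink to ρᵢσᵢ².
True-score variance = [0.60 + 0.65 + 0.56] + 2.12 = 1.81 + 2.12 = 3.93.
Reliability = 3.93 / 5.12 = 0.768.

0.768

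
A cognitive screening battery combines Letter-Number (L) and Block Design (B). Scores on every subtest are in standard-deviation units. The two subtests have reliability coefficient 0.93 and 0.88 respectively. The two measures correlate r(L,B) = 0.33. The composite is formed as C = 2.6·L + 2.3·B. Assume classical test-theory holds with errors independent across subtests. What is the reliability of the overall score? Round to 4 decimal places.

0.9307

Var(C) = 2.6² + 2.3² + 2·[5.98·0.33] = 12.05 + 3.9468 = 15.9968.
With uncorrelated errors the cross-covariances are all true-score covariance, so they carry over unchanged; only the diagonal terms shrink to ρᵢσᵢ².
True-score variance = [2.6²·0.93 + 2.3²·0.88] + 3.9468 = 10.942 + 3.9468 = 14.8888.
Reliability = 14.8888 / 15.9968 = 0.9307.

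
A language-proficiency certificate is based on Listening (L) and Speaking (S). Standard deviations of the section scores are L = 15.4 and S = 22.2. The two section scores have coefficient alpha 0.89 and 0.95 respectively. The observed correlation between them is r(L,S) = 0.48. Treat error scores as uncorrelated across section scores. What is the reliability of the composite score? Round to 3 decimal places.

Var(L+S) = 15.4² + 22.2² + 2·[15.4·22.2·0.48] = 730 + 328.205 = 1058.2.
With uncorrelated errors the cross-covariances are all true-score covariance, so they carry over unchanged; only the diagonal terms shrink to ρᵢσᵢ².
True-score variance = [15.4²·0.89 + 22.2²·0.95] + 328.205 = 679.27 + 328.205 = 1007.48.
Reliability = 1007.48 / 1058.2 = 0.952.

0.952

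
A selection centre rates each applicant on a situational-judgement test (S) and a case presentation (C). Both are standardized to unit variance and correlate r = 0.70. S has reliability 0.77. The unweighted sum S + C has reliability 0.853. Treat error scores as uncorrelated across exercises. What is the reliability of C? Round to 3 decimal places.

Var(S+C) = 2 + 2·0.70 = 3.400.
True-score variance = ρ_S + ρ_C + 2·0.70, so 0.853 = (0.77 + ρ_C + 1.40) / 3.400.
ρ_C = 0.853·3.400 − 0.77 − 1.40 = 0.730.

0.730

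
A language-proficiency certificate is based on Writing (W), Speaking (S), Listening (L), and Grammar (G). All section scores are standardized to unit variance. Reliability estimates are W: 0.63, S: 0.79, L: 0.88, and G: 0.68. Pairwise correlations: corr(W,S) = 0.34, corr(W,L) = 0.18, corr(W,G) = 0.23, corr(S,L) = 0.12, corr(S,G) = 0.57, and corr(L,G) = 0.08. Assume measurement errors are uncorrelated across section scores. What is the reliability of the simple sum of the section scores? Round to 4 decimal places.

0.8551

Var(W+S+L+G) = 4 + 2·[0.34 + 0.18 + 0.23 + 0.12 + 0.57 + 0.08] = 4 + 3.04 = 7.04.
Under uncorrelated errors the observed covariances equal the true-score covariances, so only the own-variance terms attenuate.
True-score variance = [0.63 + 0.79 + 0.88 + 0.68] + 3.04 = 2.98 + 3.04 = 6.02.
Reliability = 6.02 / 7.04 = 0.8551.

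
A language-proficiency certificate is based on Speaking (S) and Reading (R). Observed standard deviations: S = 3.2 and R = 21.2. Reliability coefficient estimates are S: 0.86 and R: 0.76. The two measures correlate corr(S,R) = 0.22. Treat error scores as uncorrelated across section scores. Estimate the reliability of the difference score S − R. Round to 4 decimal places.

0.7457

Var(S−R) = 3.2² + 21.2² − 2·3.2·21.2·0.22 = 459.68 − 29.8496 = 429.83.
With uncorrelated errors the cross-covariances are all true-score covariance, so they carry over unchanged; only the diagonal terms shrink to ρᵢσᵢ².
True-score variance = [3.2²·0.86 + 21.2²·0.76] − 29.8496 = 350.381 − 29.8496 = 320.531.
Reliability = 320.531 / 429.83 = 0.7457.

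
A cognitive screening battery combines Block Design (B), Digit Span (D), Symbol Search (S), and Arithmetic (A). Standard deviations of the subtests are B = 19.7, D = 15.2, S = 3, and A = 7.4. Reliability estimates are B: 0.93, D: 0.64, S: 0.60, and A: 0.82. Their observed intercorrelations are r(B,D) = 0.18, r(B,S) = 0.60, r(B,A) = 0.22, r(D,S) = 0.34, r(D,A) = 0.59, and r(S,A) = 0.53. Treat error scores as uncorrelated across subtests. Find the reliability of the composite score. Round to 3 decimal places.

0.889

Var(B+D+S+A) = 19.7² + 15.2² + 3² + 7.4² + 2·[19.7·15.2·0.18 + 19.7·3·0.60 + 19.7·7.4·0.22 + 15.2·3·0.34 + 15.2·7.4·0.59 + 3·7.4·0.53] = 682.89 + 430.128 = 1113.02.
Because errors are independent across components, Cov(Tᵢ,Tⱼ) = Cov(Xᵢ,Xⱼ); the off-diagonal part of the true-score variance is the same as above.
True-score variance = [19.7²·0.93 + 15.2²·0.64 + 3²·0.60 + 7.4²·0.82] + 430.128 = 559.092 + 430.128 = 989.22.
Reliability = 989.22 / 1113.02 = 0.889.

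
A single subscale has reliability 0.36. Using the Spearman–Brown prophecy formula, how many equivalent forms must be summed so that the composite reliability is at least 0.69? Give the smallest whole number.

k ≥ ρ*(1−ρ₁)/(ρ₁(1−ρ*)) = 0.69·0.64 / (0.36·0.31) = 3.957.
Smallest integer k = 4.

4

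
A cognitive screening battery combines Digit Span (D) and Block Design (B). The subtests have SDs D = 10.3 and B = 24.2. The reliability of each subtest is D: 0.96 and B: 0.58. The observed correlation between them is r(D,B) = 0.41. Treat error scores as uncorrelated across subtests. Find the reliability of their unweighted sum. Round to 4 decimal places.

0.7208

Var(D+B) = 10.3² + 24.2² + 2·[10.3·24.2·0.41] = 691.73 + 204.393 = 896.123.
Under uncorrelated errors the observed covariances equal the true-score covariances, so only the own-variance terms attenuate.
True-score variance = [10.3²·0.96 + 24.2²·0.58] + 204.393 = 441.518 + 204.393 = 645.911.
Reliability = 645.911 / 896.123 = 0.7208.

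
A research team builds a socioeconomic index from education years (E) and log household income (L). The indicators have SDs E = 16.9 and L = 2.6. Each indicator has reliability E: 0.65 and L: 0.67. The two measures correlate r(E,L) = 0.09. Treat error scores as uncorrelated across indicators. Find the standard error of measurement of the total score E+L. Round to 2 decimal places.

Var(total) = 292.37 + 7.9092 = 300.279.
True-score variance = 190.176 + 7.9092 = 198.085, so reliability = 0.6597.
Error variance = 300.279 − 198.085 = 102.194; SEM = √102.194 = 10.11.

10.11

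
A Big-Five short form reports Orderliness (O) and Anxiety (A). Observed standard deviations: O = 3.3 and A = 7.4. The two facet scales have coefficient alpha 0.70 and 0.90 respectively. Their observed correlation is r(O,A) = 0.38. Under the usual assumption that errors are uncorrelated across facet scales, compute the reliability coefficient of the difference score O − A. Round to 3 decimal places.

Var(O−A) = 3.3² + 7.4² − 2·3.3·7.4·0.38 = 65.65 − 18.5592 = 47.0908.
Under uncorrelated errors the observed covariances equal the true-score covariances, so only the own-variance terms attenuate.
True-score variance = [3.3²·0.70 + 7.4²·0.90] − 18.5592 = 56.907 − 18.5592 = 38.3478.
Reliability = 38.3478 / 47.0908 = 0.814.

0.814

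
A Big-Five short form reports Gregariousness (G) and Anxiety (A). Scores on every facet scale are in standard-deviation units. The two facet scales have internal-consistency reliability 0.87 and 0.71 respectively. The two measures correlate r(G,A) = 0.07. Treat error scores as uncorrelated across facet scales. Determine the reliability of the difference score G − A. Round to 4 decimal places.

Var(G−A) = 1 + 1 − 2·0.07 = 2 − 0.14 = 1.86.
Because errors are independent across components, Cov(Tᵢ,Tⱼ) = Cov(Xᵢ,Xⱼ); the off-diagonal part of the true-score variance is the same as above.
True-score variance = [0.87 + 0.71] − 0.14 = 1.58 − 0.14 = 1.44.
Reliability = 1.44 / 1.86 = 0.7742.

0.7742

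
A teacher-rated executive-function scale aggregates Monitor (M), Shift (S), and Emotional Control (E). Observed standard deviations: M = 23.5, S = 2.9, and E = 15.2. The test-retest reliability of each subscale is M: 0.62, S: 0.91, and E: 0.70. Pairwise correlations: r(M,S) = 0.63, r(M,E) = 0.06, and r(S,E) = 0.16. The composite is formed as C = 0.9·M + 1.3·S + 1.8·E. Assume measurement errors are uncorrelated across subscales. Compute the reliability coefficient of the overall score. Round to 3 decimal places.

Var(C) = 0.9²·23.5² + 1.3²·2.9² + 1.8²·15.2² + 2·[1.17·23.5·2.9·0.63 + 1.62·23.5·15.2·0.06 + 2.34·2.9·15.2·0.16] = 1210.11 + 202.914 = 1413.02.
With uncorrelated errors the cross-covariances are all true-score covariance, so they carry over unchanged; only the diagonal terms shrink to ρᵢσᵢ².
True-score variance = [0.9²·23.5²·0.62 + 1.3²·2.9²·0.91 + 1.8²·15.2²·0.70] + 202.914 = 814.272 + 202.914 = 1017.19.
Reliability = 1017.19 / 1413.02 = 0.720.

0.720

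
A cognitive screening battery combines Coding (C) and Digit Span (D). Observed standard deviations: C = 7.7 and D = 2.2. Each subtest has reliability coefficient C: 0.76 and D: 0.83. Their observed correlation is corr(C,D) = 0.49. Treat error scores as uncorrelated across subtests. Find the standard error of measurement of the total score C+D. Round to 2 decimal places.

Var(total) = 64.13 + 16.6012 = 80.7312.
True-score variance = 49.0776 + 16.6012 = 65.6788, so reliability = 0.8135.
Error variance = 80.7312 − 65.6788 = 15.0524; SEM = √15.0524 = 3.88.

3.88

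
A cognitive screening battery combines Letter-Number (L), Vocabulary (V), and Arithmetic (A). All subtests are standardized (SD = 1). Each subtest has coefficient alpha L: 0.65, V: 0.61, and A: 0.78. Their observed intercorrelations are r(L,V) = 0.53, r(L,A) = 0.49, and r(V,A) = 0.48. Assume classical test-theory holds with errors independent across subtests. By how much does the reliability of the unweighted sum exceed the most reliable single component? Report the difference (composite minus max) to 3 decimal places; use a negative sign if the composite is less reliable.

0.060

Var(sum) = 3 + 3 = 6; true-score variance = 2.04 + 3 = 5.04; composite reliability = 0.8400.
Max component reliability = 0.7800.
Difference = 0.8400 − 0.7800 = 0.060.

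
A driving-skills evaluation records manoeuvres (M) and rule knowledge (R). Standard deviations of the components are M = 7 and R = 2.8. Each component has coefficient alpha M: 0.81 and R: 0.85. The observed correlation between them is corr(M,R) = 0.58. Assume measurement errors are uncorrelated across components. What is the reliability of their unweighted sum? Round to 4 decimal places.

0.8682

Var(M+R) = 7² + 2.8² + 2·[7·2.8·0.58] = 56.84 + 22.736 = 79.576.
With uncorrelated errors the cross-covariances are all true-score covariance, so they carry over unchanged; only the diagonal terms shrink to ρᵢσᵢ².
True-score variance = [7²·0.81 + 2.8²·0.85] + 22.736 = 46.354 + 22.736 = 69.09.
Reliability = 69.09 / 79.576 = 0.8682.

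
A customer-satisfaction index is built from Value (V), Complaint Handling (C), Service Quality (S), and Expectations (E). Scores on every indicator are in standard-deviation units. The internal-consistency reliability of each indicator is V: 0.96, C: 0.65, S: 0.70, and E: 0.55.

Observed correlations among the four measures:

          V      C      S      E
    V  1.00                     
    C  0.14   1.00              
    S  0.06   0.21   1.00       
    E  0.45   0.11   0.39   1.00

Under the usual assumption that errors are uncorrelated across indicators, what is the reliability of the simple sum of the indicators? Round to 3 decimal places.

Var(V+C+S+E) = 4 + 2·[0.14 + 0.06 + 0.45 + 0.21 + 0.11 + 0.39] = 4 + 2.72 = 6.72.
Under uncorrelated errors the observed covariances equal the true-score covariances, so only the own-variance terms attenuate.
True-score variance = [0.96 + 0.65 + 0.70 + 0.55] + 2.72 = 2.86 + 2.72 = 5.58.
Reliability = 5.58 / 6.72 = 0.830.

0.830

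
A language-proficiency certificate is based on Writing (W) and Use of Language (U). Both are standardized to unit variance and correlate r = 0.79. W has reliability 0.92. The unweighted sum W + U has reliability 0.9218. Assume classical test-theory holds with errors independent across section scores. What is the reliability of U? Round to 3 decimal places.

Var(W+U) = 2 + 2·0.79 = 3.580.
True-score variance = ρ_W + ρ_U + 2·0.79, so 0.9218 = (0.92 + ρ_U + 1.58) / 3.580.
ρ_U = 0.9218·3.580 − 0.92 − 1.58 = 0.800.

0.800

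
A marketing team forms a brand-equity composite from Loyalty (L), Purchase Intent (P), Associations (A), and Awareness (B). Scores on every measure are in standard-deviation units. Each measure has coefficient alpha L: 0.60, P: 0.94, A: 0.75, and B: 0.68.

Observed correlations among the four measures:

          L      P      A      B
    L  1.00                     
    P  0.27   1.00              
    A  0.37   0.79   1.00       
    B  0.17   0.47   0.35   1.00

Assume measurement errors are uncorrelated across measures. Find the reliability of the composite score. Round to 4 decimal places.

0.8835

Var(L+P+A+B) = 4 + 2·[0.27 + 0.37 + 0.17 + 0.79 + 0.47 + 0.35] = 4 + 4.84 = 8.84.
Under uncorrelated errors the observed covariances equal the true-score covariances, so only the own-variance terms attenuate.
True-score variance = [0.60 + 0.94 + 0.75 + 0.68] + 4.84 = 2.97 + 4.84 = 7.81.
Reliability = 7.81 / 8.84 = 0.8835.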